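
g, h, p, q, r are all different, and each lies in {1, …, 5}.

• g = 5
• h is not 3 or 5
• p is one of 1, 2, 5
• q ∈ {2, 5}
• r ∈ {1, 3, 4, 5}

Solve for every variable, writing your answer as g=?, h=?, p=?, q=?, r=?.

g must be 5 (only option left). Strike 5 from p, q, r.
q must be 2 (only option left). Eliminate 2 elsewhere: h, p.
p has just one choice, so p = 1. Strike 1 from h, r.
That leaves h = 4. Strike 4 from r.
That leaves r = 3.

g=5, h=4, p=1, q=2, r=3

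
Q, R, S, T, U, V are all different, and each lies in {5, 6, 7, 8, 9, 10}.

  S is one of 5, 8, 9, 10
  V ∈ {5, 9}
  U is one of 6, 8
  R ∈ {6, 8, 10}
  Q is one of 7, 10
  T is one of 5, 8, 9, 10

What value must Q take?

The 6 variables draw from only 6 values {5, 6, 7, 8, 9, 10}, so each is used; only Q can be 7, hence Q = 7.

7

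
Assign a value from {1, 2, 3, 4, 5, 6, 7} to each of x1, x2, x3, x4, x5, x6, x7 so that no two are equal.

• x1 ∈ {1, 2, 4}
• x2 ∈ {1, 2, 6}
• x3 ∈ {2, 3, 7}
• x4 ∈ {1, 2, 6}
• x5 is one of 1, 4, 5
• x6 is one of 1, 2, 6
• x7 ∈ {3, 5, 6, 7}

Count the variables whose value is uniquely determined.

2

The 3 variables x2, x4, x6 are confined to {1, 2, 6}, which locks those values in; drop them from x1, x3, x5, x7.
x1 has just one choice, so x1 = 4. Strike 4 from x5.
x5's domain is down to {5}, so x5 = 5. Strike 5 from x7.
Determined: x1=4, x5=5. The other variables each still have more than one consistent value. That makes 2.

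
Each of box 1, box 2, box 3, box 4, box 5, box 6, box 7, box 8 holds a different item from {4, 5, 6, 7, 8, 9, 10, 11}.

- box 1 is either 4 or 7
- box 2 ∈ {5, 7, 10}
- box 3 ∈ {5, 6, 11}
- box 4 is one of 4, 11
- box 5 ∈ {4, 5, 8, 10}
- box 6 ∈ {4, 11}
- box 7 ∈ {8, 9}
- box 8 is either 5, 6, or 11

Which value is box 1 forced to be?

7

Among the 8 variables, 9 fits only box 7 (and all 8 values in {4, 5, 6, 7, 8, 9, 10, 11} must be used), so box 7 = 9.
Among the 7 still-open variables, 8 fits only box 5 (and all 7 values in {4, 5, 6, 7, 8, 10, 11} must be used), so box 5 = 8.
Among the 6 still-open variables, 10 fits only box 2 (and all 6 values in {4, 5, 6, 7, 10, 11} must be used), so box 2 = 10.
The 5 still-open variables together cover exactly {4, 5, 6, 7, 11} — 5 values for 5 variables — and 7 appears only in box 1's list, so box 1 = 7.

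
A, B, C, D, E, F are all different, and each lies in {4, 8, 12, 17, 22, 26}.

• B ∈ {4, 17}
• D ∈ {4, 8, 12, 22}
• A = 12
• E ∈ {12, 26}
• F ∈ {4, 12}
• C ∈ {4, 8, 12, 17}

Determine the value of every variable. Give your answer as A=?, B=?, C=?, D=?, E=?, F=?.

A has just one choice, so A = 12. Remove 12 from C, D, E, F.
That leaves E = 26.
F must be 4 (only option left). So B, C, D can't be 4.
B's domain is down to {17}, so B = 17. Eliminate 17 elsewhere: C.
C has just one choice, so C = 8. Eliminate 8 elsewhere: D.
D's domain is down to {22}, so D = 22.

A=12, B=17, C=8, D=22, E=26, F=4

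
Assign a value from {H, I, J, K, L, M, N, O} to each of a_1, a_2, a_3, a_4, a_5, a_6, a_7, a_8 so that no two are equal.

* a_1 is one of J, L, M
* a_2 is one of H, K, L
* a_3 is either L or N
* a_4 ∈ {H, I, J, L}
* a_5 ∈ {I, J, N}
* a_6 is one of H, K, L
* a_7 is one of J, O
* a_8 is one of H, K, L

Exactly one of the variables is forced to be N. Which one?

a_3

The 8 variables draw from only 8 values {H, I, J, K, L, M, N, O}, so each is used; only a_1 can be M, hence a_1 = M.
The 7 still-open variables together cover exactly {H, I, J, K, L, N, O} — 7 values for 7 variables — and O appears only in a_7's list, so a_7 = O.
The 3 variables a_2, a_6, a_8 are confined to {H, K, L}, which locks those values in; drop them from a_3, a_4.
So N goes to a_3.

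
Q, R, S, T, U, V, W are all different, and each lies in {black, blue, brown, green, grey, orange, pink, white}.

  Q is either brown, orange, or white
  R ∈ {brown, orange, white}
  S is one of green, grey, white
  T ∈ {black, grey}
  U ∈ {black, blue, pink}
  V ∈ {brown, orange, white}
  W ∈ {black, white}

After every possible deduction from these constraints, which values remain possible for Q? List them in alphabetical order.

brown, orange, white

Q, R, V share exactly the 3 values {brown, orange, white}; by pigeonhole those values go to them, so strike brown, orange, white from S, W.
W must be black (only option left). Remove black from T, U.
T has just one choice, so T = grey. Remove grey from S.
S's domain is down to {green}, so S = green.
No further eliminations apply; Q can still be any of brown, orange, white.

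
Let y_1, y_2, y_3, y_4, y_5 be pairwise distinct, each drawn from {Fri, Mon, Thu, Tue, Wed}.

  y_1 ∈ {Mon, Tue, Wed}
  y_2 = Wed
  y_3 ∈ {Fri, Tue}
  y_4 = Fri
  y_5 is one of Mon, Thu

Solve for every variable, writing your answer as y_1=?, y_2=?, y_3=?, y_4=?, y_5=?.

y_1=Mon, y_2=Wed, y_3=Tue, y_4=Fri, y_5=Thu

y_2's domain is down to {Wed}, so y_2 = Wed. So y_1 can't be Wed.
That leaves y_4 = Fri. So y_3 can't be Fri.
y_3 must be Tue (only option left). So y_1 can't be Tue.
y_1 must be Mon (only option left). So y_5 can't be Mon.
That leaves y_5 = Thu.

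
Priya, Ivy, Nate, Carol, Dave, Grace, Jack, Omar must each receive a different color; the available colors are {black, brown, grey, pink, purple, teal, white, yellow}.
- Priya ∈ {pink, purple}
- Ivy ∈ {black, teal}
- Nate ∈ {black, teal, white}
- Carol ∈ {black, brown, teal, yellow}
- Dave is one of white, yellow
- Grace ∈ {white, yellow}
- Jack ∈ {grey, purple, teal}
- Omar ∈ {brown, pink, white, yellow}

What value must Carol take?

Among the 8 variables, grey fits only Jack (and all 8 values in {black, brown, grey, pink, purple, teal, white, yellow} must be used), so Jack = grey.
The 7 still-open variables draw from only 7 values {black, brown, pink, purple, teal, white, yellow}, so each is used; only Priya can be purple, hence Priya = purple.
The 6 still-open variables draw from only 6 values {black, brown, pink, teal, white, yellow}, so each is used; only Omar can be pink, hence Omar = pink.
The 5 still-open variables draw from only 5 values {black, brown, teal, white, yellow}, so each is used; only Carol can be brown, hence Carol = brown.

brown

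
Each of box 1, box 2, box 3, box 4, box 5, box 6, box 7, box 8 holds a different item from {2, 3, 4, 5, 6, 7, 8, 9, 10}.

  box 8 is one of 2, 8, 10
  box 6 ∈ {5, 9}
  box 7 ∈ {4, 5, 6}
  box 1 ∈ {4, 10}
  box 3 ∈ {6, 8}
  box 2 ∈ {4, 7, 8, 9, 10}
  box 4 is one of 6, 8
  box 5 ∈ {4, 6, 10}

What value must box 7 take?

5

The 8 variables draw from only 8 values {2, 4, 5, 6, 7, 8, 9, 10}, so each is used; only box 8 can be 2, hence box 8 = 2.
The 7 still-open variables draw from only 7 values {4, 5, 6, 7, 8, 9, 10}, so each is used; only box 2 can be 7, hence box 2 = 7.
The 6 still-open variables draw from only 6 values {4, 5, 6, 8, 9, 10}, so each is used; only box 6 can be 9, hence box 6 = 9.
The 5 still-open variables draw from only 5 values {4, 5, 6, 8, 10}, so each is used; only box 7 can be 5, hence box 7 = 5.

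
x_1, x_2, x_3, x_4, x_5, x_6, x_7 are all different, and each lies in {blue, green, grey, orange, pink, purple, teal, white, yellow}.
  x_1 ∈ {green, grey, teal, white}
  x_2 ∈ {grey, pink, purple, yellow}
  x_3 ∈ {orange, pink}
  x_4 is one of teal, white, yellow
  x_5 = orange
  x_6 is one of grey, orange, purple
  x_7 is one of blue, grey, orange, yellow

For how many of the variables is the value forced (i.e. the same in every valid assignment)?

2

x_5's domain is down to {orange}, so x_5 = orange. Strike orange from x_3, x_6, x_7.
x_3 must be pink (only option left). Eliminate pink elsewhere: x_2.
Determined: x_3=pink, x_5=orange. The other variables each still have more than one consistent value. That makes 2.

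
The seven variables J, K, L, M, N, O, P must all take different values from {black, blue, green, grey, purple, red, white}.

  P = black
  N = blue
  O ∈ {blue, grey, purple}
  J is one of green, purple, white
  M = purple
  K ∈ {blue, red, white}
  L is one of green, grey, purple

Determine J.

white

M has just one choice, so M = purple. Strike purple from J, L, O.
N has just one choice, so N = blue. Strike blue from K, O.
O must be grey (only option left). Strike grey from L.
P has just one choice, so P = black.
That leaves L = green. So J can't be green.
So J = white.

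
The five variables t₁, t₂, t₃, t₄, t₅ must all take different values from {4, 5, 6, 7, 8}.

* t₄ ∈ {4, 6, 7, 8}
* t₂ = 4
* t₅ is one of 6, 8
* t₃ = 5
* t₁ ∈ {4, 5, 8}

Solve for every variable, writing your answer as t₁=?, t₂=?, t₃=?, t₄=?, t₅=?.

t₁=8, t₂=4, t₃=5, t₄=7, t₅=6

t₂ has just one choice, so t₂ = 4. Remove 4 from t₁, t₄.
t₃'s domain is down to {5}, so t₃ = 5. So t₁ can't be 5.
t₁ must be 8 (only option left). Eliminate 8 elsewhere: t₄, t₅.
t₅'s domain is down to {6}, so t₅ = 6. Remove 6 from t₄.
t₄ must be 7 (only option left).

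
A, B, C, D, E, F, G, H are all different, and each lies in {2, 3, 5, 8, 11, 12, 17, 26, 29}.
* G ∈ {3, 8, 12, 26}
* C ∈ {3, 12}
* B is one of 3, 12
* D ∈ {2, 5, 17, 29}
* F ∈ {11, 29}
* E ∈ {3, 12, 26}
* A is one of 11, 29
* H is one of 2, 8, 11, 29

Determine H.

The 2 variables A and F are confined to {11, 29}, which locks those values in; drop them from D, H.
B and C share exactly the 2 values {3, 12}; by pigeonhole those values go to them, so strike 3, 12 from E, G.
That leaves E = 26. Remove 26 from G.
G's domain is down to {8}, so G = 8. So H can't be 8.
So H = 2.

2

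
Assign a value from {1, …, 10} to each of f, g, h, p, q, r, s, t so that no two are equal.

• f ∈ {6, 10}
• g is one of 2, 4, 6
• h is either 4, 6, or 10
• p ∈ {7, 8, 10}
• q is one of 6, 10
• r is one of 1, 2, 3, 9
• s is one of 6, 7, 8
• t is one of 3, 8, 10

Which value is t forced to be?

3

f and q between them cover only {6, 10} — a naked pair. Remove those values from g, h, p, s, t.
h's domain is down to {4}, so h = 4. Strike 4 from g.
g has just one choice, so g = 2. Remove 2 from r.
The 2 variables p and s are confined to {7, 8}, which locks those values in; drop them from t.
So t = 3.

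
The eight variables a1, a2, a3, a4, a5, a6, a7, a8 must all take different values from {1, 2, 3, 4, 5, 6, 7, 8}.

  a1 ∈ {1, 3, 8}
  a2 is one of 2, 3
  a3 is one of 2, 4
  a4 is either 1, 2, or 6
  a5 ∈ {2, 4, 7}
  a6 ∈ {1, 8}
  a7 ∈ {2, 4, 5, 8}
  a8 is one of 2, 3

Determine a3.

4

The 8 variables draw from only 8 values {1, 2, 3, 4, 5, 6, 7, 8}, so each is used; only a7 can be 5, hence a7 = 5.
Among the 7 still-open variables, 6 fits only a4 (and all 7 values in {1, 2, 3, 4, 6, 7, 8} must be used), so a4 = 6.
Among the 6 still-open variables, 7 fits only a5 (and all 6 values in {1, 2, 3, 4, 7, 8} must be used), so a5 = 7.
Among the 5 still-open variables, 4 fits only a3 (and all 5 values in {1, 2, 3, 4, 8} must be used), so a3 = 4.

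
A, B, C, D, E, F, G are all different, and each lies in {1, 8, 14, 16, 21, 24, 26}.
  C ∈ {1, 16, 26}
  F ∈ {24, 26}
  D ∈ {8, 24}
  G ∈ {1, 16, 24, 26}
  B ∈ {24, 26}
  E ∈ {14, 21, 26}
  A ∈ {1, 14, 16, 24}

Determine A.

14

Among the 7 variables, 8 fits only D (and all 7 values in {1, 8, 14, 16, 21, 24, 26} must be used), so D = 8.
The 6 still-open variables together cover exactly {1, 14, 16, 21, 24, 26} — 6 values for 6 variables — and 21 appears only in E's list, so E = 21.
The 5 still-open variables draw from only 5 values {1, 14, 16, 24, 26}, so each is used; only A can be 14, hence A = 14.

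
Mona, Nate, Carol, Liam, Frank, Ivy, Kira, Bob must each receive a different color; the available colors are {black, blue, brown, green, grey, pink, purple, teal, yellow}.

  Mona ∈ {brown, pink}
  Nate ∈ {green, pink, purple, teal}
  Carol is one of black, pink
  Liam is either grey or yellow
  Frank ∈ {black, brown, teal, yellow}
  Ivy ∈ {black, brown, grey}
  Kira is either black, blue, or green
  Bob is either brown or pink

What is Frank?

teal

Mona and Bob between them cover only {brown, pink} — a naked pair. Remove those values from Nate, Carol, Frank, Ivy.
That leaves Carol = black. So Frank, Ivy, Kira can't be black.
Ivy's domain is down to {grey}, so Ivy = grey. Remove grey from Liam.
Liam must be yellow (only option left). Remove yellow from Frank.
So Frank = teal.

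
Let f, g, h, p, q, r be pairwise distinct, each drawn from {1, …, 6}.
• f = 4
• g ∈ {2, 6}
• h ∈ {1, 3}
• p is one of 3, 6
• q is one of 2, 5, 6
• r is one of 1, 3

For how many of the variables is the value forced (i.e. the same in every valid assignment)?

f's domain is down to {4}, so f = 4.
Among the 5 still-open variables, 5 fits only q (and all 5 values in {1, 2, 3, 5, 6} must be used), so q = 5.
Among the 4 still-open variables, 2 fits only g (and all 4 values in {1, 2, 3, 6} must be used), so g = 2.
The 3 still-open variables together cover exactly {1, 3, 6} — 3 values for 3 variables — and 6 appears only in p's list, so p = 6.
Determined: f=4, g=2, p=6, q=5. The other variables each still have more than one consistent value. That makes 4.

4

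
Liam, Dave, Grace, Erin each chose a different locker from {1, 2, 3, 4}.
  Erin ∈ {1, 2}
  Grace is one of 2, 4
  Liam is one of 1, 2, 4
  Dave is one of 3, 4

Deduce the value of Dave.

The 4 variables draw from only 4 values {1, 2, 3, 4}, so each is used; only Dave can be 3, hence Dave = 3.

3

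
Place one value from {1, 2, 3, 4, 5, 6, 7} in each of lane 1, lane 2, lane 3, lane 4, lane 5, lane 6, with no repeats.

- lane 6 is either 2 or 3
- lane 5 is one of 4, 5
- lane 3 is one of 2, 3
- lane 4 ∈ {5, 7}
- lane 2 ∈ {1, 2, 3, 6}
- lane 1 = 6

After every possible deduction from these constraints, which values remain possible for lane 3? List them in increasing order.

2, 3

lane 1 must be 6 (only option left). So lane 2 can't be 6.
lane 3 and lane 6 share exactly the 2 values {2, 3}; by pigeonhole those values go to them, so strike 2, 3 from lane 2.
lane 2 must be 1 (only option left).
No further eliminations apply; lane 3 can still be any of 2, 3.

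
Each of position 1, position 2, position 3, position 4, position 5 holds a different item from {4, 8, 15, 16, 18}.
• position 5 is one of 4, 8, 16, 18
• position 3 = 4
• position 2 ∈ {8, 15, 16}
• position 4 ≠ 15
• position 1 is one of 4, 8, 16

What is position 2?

position 3's domain is down to {4}, so position 3 = 4. Remove 4 from position 1, position 4, position 5.
The 4 still-open variables together cover exactly {8, 15, 16, 18} — 4 values for 4 variables — and 15 appears only in position 2's list, so position 2 = 15.

15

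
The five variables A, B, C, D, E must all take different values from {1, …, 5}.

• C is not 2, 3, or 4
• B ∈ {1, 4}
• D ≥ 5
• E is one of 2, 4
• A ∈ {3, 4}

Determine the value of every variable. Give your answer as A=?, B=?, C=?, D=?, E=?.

A=3, B=4, C=1, D=5, E=2

D's domain is down to {5}, so D = 5. Strike 5 from C.
C's domain is down to {1}, so C = 1. Strike 1 from B.
B has just one choice, so B = 4. So A, E can't be 4.
That leaves E = 2.
That leaves A = 3.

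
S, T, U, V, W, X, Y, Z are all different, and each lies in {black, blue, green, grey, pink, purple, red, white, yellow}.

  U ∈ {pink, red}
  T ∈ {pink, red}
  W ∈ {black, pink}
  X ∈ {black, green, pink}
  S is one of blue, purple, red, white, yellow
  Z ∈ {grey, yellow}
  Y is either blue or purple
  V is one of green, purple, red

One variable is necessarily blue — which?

T and U share exactly the 2 values {pink, red}; by pigeonhole those values go to them, so strike pink, red from S, V, W, X.
W must be black (only option left). Remove black from X.
X must be green (only option left). So V can't be green.
V must be purple (only option left). Eliminate purple elsewhere: S, Y.
So blue goes to Y.

Y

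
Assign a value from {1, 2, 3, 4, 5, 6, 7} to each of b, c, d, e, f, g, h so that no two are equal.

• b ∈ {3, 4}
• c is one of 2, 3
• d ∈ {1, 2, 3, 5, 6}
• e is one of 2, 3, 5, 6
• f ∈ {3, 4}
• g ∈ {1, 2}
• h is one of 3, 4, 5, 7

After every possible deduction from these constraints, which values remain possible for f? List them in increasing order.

3, 4

The 7 variables draw from only 7 values {1, 2, 3, 4, 5, 6, 7}, so each is used; only h can be 7, hence h = 7.
b and f share exactly the 2 values {3, 4}; by pigeonhole those values go to them, so strike 3, 4 from c, d, e.
c must be 2 (only option left). Remove 2 from d, e, g.
g must be 1 (only option left). So d can't be 1.
No further eliminations apply; f can still be any of 3, 4.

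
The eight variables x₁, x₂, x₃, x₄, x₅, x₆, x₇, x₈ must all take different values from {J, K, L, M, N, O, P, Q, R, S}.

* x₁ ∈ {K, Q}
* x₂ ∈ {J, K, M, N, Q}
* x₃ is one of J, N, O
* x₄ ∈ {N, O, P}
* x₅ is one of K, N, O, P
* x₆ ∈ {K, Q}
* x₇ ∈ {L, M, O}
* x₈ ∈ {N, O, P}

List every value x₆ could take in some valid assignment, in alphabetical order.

K, Q

Among the 8 variables, L fits only x₇ (and all 8 values in {J, K, L, M, N, O, P, Q} must be used), so x₇ = L.
The 7 still-open variables draw from only 7 values {J, K, M, N, O, P, Q}, so each is used; only x₂ can be M, hence x₂ = M.
The 6 still-open variables draw from only 6 values {J, K, N, O, P, Q}, so each is used; only x₃ can be J, hence x₃ = J.
x₁ and x₆ share exactly the 2 values {K, Q}; by pigeonhole those values go to them, so strike K, Q from x₅.
No further eliminations apply; x₆ can still be any of K, Q.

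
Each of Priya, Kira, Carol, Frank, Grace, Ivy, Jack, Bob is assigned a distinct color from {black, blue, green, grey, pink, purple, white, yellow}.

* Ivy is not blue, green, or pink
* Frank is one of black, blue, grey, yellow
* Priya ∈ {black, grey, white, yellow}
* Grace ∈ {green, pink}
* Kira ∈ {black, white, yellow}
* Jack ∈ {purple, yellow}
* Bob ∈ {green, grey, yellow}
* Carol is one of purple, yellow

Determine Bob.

Among the 8 variables, blue fits only Frank (and all 8 values in {black, blue, green, grey, pink, purple, white, yellow} must be used), so Frank = blue.
The 7 still-open variables together cover exactly {black, green, grey, pink, purple, white, yellow} — 7 values for 7 variables — and pink appears only in Grace's list, so Grace = pink.
The 6 still-open variables together cover exactly {black, green, grey, purple, white, yellow} — 6 values for 6 variables — and green appears only in Bob's list, so Bob = green.

green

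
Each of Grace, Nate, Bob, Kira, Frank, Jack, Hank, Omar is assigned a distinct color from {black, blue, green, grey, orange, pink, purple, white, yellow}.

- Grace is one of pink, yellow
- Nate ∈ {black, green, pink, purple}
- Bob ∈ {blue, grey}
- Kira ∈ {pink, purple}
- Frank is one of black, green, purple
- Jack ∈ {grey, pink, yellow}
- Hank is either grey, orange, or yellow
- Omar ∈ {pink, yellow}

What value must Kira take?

The 8 variables together cover exactly {black, blue, green, grey, orange, pink, purple, yellow} — 8 values for 8 variables — and blue appears only in Bob's list, so Bob = blue.
Among the 7 still-open variables, orange fits only Hank (and all 7 values in {black, green, grey, orange, pink, purple, yellow} must be used), so Hank = orange.
Among the 6 still-open variables, grey fits only Jack (and all 6 values in {black, green, grey, pink, purple, yellow} must be used), so Jack = grey.
Grace and Omar between them cover only {pink, yellow} — a naked pair. Remove those values from Nate, Kira.
So Kira = purple.

purple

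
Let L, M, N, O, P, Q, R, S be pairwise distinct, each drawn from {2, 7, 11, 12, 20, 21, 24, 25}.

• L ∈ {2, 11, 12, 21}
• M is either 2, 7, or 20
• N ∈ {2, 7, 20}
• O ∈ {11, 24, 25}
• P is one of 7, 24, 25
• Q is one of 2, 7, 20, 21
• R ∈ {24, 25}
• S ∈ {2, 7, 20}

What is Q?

The 8 variables together cover exactly {2, 7, 11, 12, 20, 21, 24, 25} — 8 values for 8 variables — and 12 appears only in L's list, so L = 12.
Among the 7 still-open variables, 11 fits only O (and all 7 values in {2, 7, 11, 20, 21, 24, 25} must be used), so O = 11.
The 6 still-open variables together cover exactly {2, 7, 20, 21, 24, 25} — 6 values for 6 variables — and 21 appears only in Q's list, so Q = 21.

21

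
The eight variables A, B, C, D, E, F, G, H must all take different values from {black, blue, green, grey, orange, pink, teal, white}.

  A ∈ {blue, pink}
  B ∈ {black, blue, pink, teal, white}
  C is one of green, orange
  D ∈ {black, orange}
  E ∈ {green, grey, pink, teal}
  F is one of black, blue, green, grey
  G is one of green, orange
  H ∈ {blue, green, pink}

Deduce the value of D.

black

Among the 8 variables, white fits only B (and all 8 values in {black, blue, green, grey, orange, pink, teal, white} must be used), so B = white.
Among the 7 still-open variables, teal fits only E (and all 7 values in {black, blue, green, grey, orange, pink, teal} must be used), so E = teal.
The 6 still-open variables together cover exactly {black, blue, green, grey, orange, pink} — 6 values for 6 variables — and grey appears only in F's list, so F = grey.
The 5 still-open variables draw from only 5 values {black, blue, green, orange, pink}, so each is used; only D can be black, hence D = black.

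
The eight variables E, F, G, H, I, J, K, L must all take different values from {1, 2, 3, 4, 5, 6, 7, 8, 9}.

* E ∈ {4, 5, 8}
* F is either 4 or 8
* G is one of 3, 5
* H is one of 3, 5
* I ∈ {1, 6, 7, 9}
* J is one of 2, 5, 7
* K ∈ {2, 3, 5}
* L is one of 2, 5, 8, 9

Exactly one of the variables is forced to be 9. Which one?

G and H share exactly the 2 values {3, 5}; by pigeonhole those values go to them, so strike 3, 5 from E, J, K, L.
K has just one choice, so K = 2. Remove 2 from J, L.
J must be 7 (only option left). Eliminate 7 elsewhere: I.
The 2 variables E and F are confined to {4, 8}, which locks those values in; drop them from L.
So 9 goes to L.

L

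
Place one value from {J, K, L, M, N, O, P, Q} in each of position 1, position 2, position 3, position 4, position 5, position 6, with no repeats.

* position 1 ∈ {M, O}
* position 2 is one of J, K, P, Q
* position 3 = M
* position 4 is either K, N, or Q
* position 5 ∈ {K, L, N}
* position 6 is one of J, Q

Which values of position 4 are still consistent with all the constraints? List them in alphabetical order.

position 3 has just one choice, so position 3 = M. Eliminate M elsewhere: position 1.
position 1's domain is down to {O}, so position 1 = O.
No further eliminations apply; position 4 can still be any of K, N, Q.

K, N, Q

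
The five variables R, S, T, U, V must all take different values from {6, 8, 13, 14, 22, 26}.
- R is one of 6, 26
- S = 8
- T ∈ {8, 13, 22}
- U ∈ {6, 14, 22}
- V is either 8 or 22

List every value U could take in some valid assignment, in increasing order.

6, 14

S has just one choice, so S = 8. So T, V can't be 8.
That leaves V = 22. So T, U can't be 22.
That leaves T = 13.
No further eliminations apply; U can still be any of 6, 14.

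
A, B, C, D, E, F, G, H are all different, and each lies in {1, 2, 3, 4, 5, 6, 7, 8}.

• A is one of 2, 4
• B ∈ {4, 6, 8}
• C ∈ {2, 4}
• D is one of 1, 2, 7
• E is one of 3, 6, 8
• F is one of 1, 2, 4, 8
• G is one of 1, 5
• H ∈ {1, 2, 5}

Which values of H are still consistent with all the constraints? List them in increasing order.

The 8 variables together cover exactly {1, 2, 3, 4, 5, 6, 7, 8} — 8 values for 8 variables — and 3 appears only in E's list, so E = 3.
The 7 still-open variables together cover exactly {1, 2, 4, 5, 6, 7, 8} — 7 values for 7 variables — and 6 appears only in B's list, so B = 6.
Among the 6 still-open variables, 7 fits only D (and all 6 values in {1, 2, 4, 5, 7, 8} must be used), so D = 7.
Among the 5 still-open variables, 8 fits only F (and all 5 values in {1, 2, 4, 5, 8} must be used), so F = 8.
A and C share exactly the 2 values {2, 4}; by pigeonhole those values go to them, so strike 2, 4 from H.
No further eliminations apply; H can still be any of 1, 5.

1, 5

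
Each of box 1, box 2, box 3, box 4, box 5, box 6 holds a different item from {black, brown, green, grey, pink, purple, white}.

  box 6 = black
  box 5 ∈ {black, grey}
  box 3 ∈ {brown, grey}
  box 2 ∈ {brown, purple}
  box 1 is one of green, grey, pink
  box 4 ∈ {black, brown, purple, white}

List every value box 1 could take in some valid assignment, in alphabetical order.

box 6 has just one choice, so box 6 = black. Eliminate black elsewhere: box 4, box 5.
box 5 must be grey (only option left). Eliminate grey elsewhere: box 1, box 3.
box 3 has just one choice, so box 3 = brown. Remove brown from box 2, box 4.
box 2 has just one choice, so box 2 = purple. Strike purple from box 4.
That leaves box 4 = white.
No further eliminations apply; box 1 can still be any of green, pink.

green, pink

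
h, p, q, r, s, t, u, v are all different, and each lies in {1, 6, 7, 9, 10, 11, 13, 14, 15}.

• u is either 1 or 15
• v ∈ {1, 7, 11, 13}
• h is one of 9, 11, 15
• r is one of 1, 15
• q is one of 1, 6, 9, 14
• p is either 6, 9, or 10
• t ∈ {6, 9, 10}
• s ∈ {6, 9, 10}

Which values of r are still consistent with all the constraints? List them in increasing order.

1, 15

The 2 variables r and u are confined to {1, 15}, which locks those values in; drop them from h, q, v.
p, s, t share exactly the 3 values {6, 9, 10}; by pigeonhole those values go to them, so strike 6, 9, 10 from h, q.
h's domain is down to {11}, so h = 11. Remove 11 from v.
q has just one choice, so q = 14.
No further eliminations apply; r can still be any of 1, 15.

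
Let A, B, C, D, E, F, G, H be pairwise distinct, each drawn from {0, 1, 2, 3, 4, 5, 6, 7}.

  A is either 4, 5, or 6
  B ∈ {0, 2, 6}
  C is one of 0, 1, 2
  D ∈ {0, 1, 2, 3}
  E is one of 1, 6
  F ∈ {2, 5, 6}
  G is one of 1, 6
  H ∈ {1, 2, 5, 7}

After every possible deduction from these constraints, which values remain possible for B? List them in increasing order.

Among the 8 variables, 3 fits only D (and all 8 values in {0, 1, 2, 3, 4, 5, 6, 7} must be used), so D = 3.
The 7 still-open variables draw from only 7 values {0, 1, 2, 4, 5, 6, 7}, so each is used; only A can be 4, hence A = 4.
The 6 still-open variables together cover exactly {0, 1, 2, 5, 6, 7} — 6 values for 6 variables — and 7 appears only in H's list, so H = 7.
The 5 still-open variables together cover exactly {0, 1, 2, 5, 6} — 5 values for 5 variables — and 5 appears only in F's list, so F = 5.
E and G between them cover only {1, 6} — a naked pair. Remove those values from B, C.
No further eliminations apply; B can still be any of 0, 2.

0, 2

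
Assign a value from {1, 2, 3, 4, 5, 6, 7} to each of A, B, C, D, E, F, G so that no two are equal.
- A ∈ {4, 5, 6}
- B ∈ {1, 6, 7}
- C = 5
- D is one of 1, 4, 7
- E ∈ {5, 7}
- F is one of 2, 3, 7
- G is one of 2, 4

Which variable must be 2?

C's domain is down to {5}, so C = 5. Eliminate 5 elsewhere: A, E.
E has just one choice, so E = 7. Eliminate 7 elsewhere: B, D, F.
The 5 still-open variables draw from only 5 values {1, 2, 3, 4, 6}, so each is used; only F can be 3, hence F = 3.
The 4 still-open variables together cover exactly {1, 2, 4, 6} — 4 values for 4 variables — and 2 appears only in G's list, so G = 2.

G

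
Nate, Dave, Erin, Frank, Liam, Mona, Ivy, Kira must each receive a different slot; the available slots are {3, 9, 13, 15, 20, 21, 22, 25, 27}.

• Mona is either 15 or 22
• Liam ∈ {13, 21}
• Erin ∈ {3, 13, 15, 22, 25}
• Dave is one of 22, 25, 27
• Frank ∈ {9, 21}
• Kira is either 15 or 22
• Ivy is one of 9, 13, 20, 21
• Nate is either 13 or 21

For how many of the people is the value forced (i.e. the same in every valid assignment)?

2

Nate and Liam share exactly the 2 values {13, 21}; by pigeonhole those values go to them, so strike 13, 21 from Erin, Frank, Ivy.
Frank must be 9 (only option left). Eliminate 9 elsewhere: Ivy.
That leaves Ivy = 20.
Mona and Kira share exactly the 2 values {15, 22}; by pigeonhole those values go to them, so strike 15, 22 from Dave, Erin.
Determined: Frank=9, Ivy=20. The other people each still have more than one consistent value. That makes 2.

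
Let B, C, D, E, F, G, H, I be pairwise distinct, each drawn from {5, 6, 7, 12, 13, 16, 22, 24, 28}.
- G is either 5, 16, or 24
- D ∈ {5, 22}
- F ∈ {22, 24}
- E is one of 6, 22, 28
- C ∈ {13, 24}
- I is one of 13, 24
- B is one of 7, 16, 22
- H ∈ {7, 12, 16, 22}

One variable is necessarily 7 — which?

B

C and I share exactly the 2 values {13, 24}; by pigeonhole those values go to them, so strike 13, 24 from F, G.
F has just one choice, so F = 22. Eliminate 22 elsewhere: B, D, E, H.
D's domain is down to {5}, so D = 5. Remove 5 from G.
G's domain is down to {16}, so G = 16. Strike 16 from B, H.
So 7 goes to B.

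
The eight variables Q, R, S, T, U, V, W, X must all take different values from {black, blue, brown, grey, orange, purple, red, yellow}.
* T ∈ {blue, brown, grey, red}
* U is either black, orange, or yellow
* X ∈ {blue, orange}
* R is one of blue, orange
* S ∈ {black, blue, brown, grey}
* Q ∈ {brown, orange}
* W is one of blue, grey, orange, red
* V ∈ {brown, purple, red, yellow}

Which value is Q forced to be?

brown

Among the 8 variables, purple fits only V (and all 8 values in {black, blue, brown, grey, orange, purple, red, yellow} must be used), so V = purple.
The 7 still-open variables together cover exactly {black, blue, brown, grey, orange, red, yellow} — 7 values for 7 variables — and yellow appears only in U's list, so U = yellow.
The 6 still-open variables together cover exactly {black, blue, brown, grey, orange, red} — 6 values for 6 variables — and black appears only in S's list, so S = black.
R and X share exactly the 2 values {blue, orange}; by pigeonhole those values go to them, so strike blue, orange from Q, T, W.
So Q = brown.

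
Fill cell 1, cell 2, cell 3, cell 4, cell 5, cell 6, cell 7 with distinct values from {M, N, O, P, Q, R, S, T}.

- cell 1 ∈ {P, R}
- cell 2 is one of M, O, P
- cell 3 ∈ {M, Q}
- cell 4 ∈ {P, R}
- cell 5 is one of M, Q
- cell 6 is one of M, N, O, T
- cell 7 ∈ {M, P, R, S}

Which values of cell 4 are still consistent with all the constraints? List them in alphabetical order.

cell 1 and cell 4 between them cover only {P, R} — a naked pair. Remove those values from cell 2, cell 7.
cell 3 and cell 5 share exactly the 2 values {M, Q}; by pigeonhole those values go to them, so strike M, Q from cell 2, cell 6, cell 7.
cell 2's domain is down to {O}, so cell 2 = O. Remove O from cell 6.
cell 7's domain is down to {S}, so cell 7 = S.
No further eliminations apply; cell 4 can still be any of P, R.

P, R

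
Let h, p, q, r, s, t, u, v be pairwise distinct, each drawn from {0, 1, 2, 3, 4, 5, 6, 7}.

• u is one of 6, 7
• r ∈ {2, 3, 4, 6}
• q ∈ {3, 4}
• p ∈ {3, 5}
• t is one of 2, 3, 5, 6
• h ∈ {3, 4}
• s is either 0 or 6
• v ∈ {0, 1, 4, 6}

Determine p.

5

Among the 8 variables, 1 fits only v (and all 8 values in {0, 1, 2, 3, 4, 5, 6, 7} must be used), so v = 1.
The 7 still-open variables draw from only 7 values {0, 2, 3, 4, 5, 6, 7}, so each is used; only s can be 0, hence s = 0.
The 6 still-open variables together cover exactly {2, 3, 4, 5, 6, 7} — 6 values for 6 variables — and 7 appears only in u's list, so u = 7.
h and q between them cover only {3, 4} — a naked pair. Remove those values from p, r, t.
So p = 5.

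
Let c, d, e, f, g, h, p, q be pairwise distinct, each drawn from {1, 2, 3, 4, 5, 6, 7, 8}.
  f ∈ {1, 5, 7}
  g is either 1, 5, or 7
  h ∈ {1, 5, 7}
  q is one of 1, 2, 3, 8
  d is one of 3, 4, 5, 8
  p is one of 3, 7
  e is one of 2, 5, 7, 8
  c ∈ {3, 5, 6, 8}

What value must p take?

3

Among the 8 variables, 4 fits only d (and all 8 values in {1, 2, 3, 4, 5, 6, 7, 8} must be used), so d = 4.
The 7 still-open variables draw from only 7 values {1, 2, 3, 5, 6, 7, 8}, so each is used; only c can be 6, hence c = 6.
The 3 variables f, g, h are confined to {1, 5, 7}, which locks those values in; drop them from e, p, q.
So p = 3.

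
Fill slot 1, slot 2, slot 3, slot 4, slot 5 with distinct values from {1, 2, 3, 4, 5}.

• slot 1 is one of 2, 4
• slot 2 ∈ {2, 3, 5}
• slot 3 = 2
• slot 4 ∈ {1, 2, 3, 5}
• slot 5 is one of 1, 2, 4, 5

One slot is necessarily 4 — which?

slot 1

slot 3 must be 2 (only option left). Remove 2 from slot 1, slot 2, slot 4, slot 5.
So 4 goes to slot 1.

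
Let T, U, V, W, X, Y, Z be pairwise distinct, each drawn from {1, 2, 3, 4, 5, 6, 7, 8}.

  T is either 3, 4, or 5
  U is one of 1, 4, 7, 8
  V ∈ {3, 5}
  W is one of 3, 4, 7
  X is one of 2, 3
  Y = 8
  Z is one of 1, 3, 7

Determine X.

2

Y's domain is down to {8}, so Y = 8. Strike 8 from U.
The 6 still-open variables together cover exactly {1, 2, 3, 4, 5, 7} — 6 values for 6 variables — and 2 appears only in X's list, so X = 2.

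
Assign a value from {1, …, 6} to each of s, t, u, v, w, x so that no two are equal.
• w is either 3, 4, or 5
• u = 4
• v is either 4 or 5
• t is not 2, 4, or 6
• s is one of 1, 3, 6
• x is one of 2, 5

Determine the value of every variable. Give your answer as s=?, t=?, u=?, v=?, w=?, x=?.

u must be 4 (only option left). Remove 4 from v, w.
v must be 5 (only option left). Remove 5 from t, w, x.
w has just one choice, so w = 3. Remove 3 from s, t.
That leaves x = 2.
t must be 1 (only option left). Eliminate 1 elsewhere: s.
s has just one choice, so s = 6.

s=6, t=1, u=4, v=5, w=3, x=2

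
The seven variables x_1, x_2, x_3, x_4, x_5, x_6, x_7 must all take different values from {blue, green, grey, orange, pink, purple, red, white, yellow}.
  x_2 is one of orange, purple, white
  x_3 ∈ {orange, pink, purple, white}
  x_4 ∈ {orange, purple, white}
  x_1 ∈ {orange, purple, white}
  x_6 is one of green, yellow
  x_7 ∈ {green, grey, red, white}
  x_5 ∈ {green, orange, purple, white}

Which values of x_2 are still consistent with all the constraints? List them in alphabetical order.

x_1, x_2, x_4 between them cover only {orange, purple, white} — a naked triple. Remove those values from x_3, x_5, x_7.
That leaves x_3 = pink.
x_5's domain is down to {green}, so x_5 = green. So x_6, x_7 can't be green.
x_6 must be yellow (only option left).
No further eliminations apply; x_2 can still be any of orange, purple, white.

orange, purple, white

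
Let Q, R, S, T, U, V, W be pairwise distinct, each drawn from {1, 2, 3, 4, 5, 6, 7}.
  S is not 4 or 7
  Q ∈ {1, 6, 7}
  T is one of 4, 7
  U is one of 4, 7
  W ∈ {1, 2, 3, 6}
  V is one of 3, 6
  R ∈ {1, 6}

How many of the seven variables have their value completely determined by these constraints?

3

The 7 variables draw from only 7 values {1, 2, 3, 4, 5, 6, 7}, so each is used; only S can be 5, hence S = 5.
Among the 6 still-open variables, 2 fits only W (and all 6 values in {1, 2, 3, 4, 6, 7} must be used), so W = 2.
Among the 5 still-open variables, 3 fits only V (and all 5 values in {1, 3, 4, 6, 7} must be used), so V = 3.
The 2 variables T and U are confined to {4, 7}, which locks those values in; drop them from Q.
Determined: S=5, V=3, W=2. The other variables each still have more than one consistent value. That makes 3.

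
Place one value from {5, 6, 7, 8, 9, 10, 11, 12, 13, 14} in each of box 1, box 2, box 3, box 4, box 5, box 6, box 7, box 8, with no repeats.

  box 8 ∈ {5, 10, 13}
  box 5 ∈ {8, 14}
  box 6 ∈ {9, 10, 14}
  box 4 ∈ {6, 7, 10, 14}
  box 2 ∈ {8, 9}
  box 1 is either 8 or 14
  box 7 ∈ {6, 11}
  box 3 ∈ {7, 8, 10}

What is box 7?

11

box 1 and box 5 share exactly the 2 values {8, 14}; by pigeonhole those values go to them, so strike 8, 14 from box 2, box 3, box 4, box 6.
That leaves box 2 = 9. Eliminate 9 elsewhere: box 6.
box 6's domain is down to {10}, so box 6 = 10. Strike 10 from box 3, box 4, box 8.
box 3's domain is down to {7}, so box 3 = 7. Remove 7 from box 4.
box 4's domain is down to {6}, so box 4 = 6. Strike 6 from box 7.
So box 7 = 11.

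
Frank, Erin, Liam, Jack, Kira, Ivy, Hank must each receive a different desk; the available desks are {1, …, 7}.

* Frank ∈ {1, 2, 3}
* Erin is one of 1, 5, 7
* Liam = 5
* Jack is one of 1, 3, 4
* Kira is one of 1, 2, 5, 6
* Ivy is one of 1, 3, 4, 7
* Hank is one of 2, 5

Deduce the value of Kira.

6

Liam has just one choice, so Liam = 5. Remove 5 from Erin, Kira, Hank.
Hank must be 2 (only option left). Eliminate 2 elsewhere: Frank, Kira.
The 5 still-open variables draw from only 5 values {1, 3, 4, 6, 7}, so each is used; only Kira can be 6, hence Kira = 6.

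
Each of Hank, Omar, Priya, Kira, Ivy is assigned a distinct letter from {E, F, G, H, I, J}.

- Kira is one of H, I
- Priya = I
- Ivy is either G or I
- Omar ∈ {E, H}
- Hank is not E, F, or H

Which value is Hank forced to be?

J

Priya has just one choice, so Priya = I. So Hank, Kira, Ivy can't be I.
That leaves Kira = H. Strike H from Omar.
Ivy must be G (only option left). Remove G from Hank.
So Hank = J.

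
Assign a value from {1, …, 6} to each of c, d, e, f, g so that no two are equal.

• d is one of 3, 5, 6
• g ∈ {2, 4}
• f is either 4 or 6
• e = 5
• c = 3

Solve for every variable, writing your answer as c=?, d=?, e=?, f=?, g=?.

c must be 3 (only option left). So d can't be 3.
e's domain is down to {5}, so e = 5. Strike 5 from d.
d has just one choice, so d = 6. Eliminate 6 elsewhere: f.
f must be 4 (only option left). Remove 4 from g.
That leaves g = 2.

c=3, d=6, e=5, f=4, g=2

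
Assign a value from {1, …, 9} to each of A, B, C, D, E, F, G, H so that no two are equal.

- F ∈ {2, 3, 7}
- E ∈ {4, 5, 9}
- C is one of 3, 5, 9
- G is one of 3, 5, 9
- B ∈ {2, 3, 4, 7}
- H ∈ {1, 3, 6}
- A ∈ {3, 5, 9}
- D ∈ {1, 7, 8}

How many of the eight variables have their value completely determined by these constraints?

A, C, G share exactly the 3 values {3, 5, 9}; by pigeonhole those values go to them, so strike 3, 5, 9 from B, E, F, H.
E must be 4 (only option left). Eliminate 4 elsewhere: B.
B and F between them cover only {2, 7} — a naked pair. Remove those values from D.
Determined: E=4. The other variables each still have more than one consistent value. That makes 1.

1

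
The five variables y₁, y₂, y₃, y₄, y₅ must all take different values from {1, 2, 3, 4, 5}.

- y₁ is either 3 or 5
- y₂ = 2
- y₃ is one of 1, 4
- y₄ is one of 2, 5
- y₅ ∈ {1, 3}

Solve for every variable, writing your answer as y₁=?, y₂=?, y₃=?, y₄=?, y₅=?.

y₁=3, y₂=2, y₃=4, y₄=5, y₅=1

y₂ has just one choice, so y₂ = 2. Remove 2 from y₄.
That leaves y₄ = 5. So y₁ can't be 5.
y₁ must be 3 (only option left). Eliminate 3 elsewhere: y₅.
That leaves y₅ = 1. Remove 1 from y₃.
y₃ has just one choice, so y₃ = 4.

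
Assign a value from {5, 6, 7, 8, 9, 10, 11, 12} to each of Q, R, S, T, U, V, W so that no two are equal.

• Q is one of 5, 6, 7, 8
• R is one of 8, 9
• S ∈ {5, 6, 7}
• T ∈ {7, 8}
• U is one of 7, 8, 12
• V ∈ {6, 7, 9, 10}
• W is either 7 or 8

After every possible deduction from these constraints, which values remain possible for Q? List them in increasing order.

5, 6

The 7 variables draw from only 7 values {5, 6, 7, 8, 9, 10, 12}, so each is used; only V can be 10, hence V = 10.
The 6 still-open variables together cover exactly {5, 6, 7, 8, 9, 12} — 6 values for 6 variables — and 9 appears only in R's list, so R = 9.
Among the 5 still-open variables, 12 fits only U (and all 5 values in {5, 6, 7, 8, 12} must be used), so U = 12.
T and W between them cover only {7, 8} — a naked pair. Remove those values from Q, S.
No further eliminations apply; Q can still be any of 5, 6.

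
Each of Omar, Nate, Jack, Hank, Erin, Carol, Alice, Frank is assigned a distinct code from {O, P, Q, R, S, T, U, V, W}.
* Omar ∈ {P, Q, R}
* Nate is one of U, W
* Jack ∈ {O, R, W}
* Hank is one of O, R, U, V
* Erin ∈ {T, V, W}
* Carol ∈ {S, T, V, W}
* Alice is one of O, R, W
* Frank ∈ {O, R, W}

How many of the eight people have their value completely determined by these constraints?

4

Jack, Alice, Frank between them cover only {O, R, W} — a naked triple. Remove those values from Omar, Nate, Hank, Erin, Carol.
Nate must be U (only option left). Remove U from Hank.
Hank must be V (only option left). Strike V from Erin, Carol.
Erin has just one choice, so Erin = T. Remove T from Carol.
Carol has just one choice, so Carol = S.
Determined: Nate=U, Hank=V, Erin=T, Carol=S. The other people each still have more than one consistent value. That makes 4.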